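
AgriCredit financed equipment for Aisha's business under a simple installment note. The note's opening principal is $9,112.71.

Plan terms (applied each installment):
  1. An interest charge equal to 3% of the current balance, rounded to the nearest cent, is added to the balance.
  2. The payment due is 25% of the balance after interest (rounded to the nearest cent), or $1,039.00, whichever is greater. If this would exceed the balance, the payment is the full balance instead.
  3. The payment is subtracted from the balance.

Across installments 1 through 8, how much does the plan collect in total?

$10,102.97

Installment 1: opening $9,112.71; interest $273.38 → $9,386.09; payment $2,346.52; balance $7,039.57
Installment 2: opening $7,039.57; interest $211.19 → $7,250.76; payment $1,812.69; balance $5,438.07
Installment 3: opening $5,438.07; interest $163.14 → $5,601.21; payment $1,400.30; balance $4,200.91
Installment 4: opening $4,200.91; interest $126.03 → $4,326.94; payment $1,081.74; balance $3,245.20
Installment 5: opening $3,245.20; interest $97.36 → $3,342.56; payment $1,039.00; balance $2,303.56
Installment 6: opening $2,303.56; interest $69.11 → $2,372.67; payment $1,039.00; balance $1,333.67
Installment 7: opening $1,333.67; interest $40.01 → $1,373.68; payment $1,039.00; balance $334.68
Installment 8: opening $334.68; interest $10.04 → $344.72; payment $344.72; balance $0.00
Total paid: $10,102.97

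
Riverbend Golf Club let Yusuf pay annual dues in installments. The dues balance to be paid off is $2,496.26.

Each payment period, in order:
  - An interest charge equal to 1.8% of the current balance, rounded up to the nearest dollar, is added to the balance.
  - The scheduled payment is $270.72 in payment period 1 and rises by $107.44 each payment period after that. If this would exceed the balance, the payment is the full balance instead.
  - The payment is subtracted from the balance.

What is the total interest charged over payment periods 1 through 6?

# | Opening | Interest | Payment | End bal
1 | $2,496.26 | $45.00 | $270.72 | $2,270.54
2 | $2,270.54 | $41.00 | $378.16 | $1,933.38
3 | $1,933.38 | $35.00 | $485.60 | $1,482.78
4 | $1,482.78 | $27.00 | $593.04 | $916.74
5 | $916.74 | $17.00 | $700.48 | $233.26
6 | $233.26 | $5.00 | $238.26 | $0.00
Total interest: $45.00 + $41.00 + $35.00 + $27.00 + $17.00 + $5.00 = $170.00

$170.00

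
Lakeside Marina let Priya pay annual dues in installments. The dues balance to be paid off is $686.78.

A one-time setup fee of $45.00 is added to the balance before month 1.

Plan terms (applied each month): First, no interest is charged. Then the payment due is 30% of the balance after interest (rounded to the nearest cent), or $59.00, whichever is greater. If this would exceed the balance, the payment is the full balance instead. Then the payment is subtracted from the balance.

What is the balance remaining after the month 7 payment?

$0.00

Month 1: opening $731.78; payment $219.53; balance $512.25
Month 2: opening $512.25; payment $153.68; balance $358.57
Month 3: opening $358.57; payment $107.57; balance $251.00
Month 4: opening $251.00; payment $75.30; balance $175.70
Month 5: opening $175.70; payment $59.00; balance $116.70
Month 6: opening $116.70; payment $59.00; balance $57.70
Month 7: opening $57.70; payment $57.70; balance $0.00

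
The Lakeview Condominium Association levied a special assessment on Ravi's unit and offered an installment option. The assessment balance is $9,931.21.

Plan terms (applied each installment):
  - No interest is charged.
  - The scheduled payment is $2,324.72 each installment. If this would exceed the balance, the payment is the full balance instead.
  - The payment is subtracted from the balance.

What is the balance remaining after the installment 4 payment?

# | Opening | Payment | End bal
1 | $9,931.21 | $2,324.72 | $7,606.49
2 | $7,606.49 | $2,324.72 | $5,281.77
3 | $5,281.77 | $2,324.72 | $2,957.05
4 | $2,957.05 | $2,324.72 | $632.33

$632.33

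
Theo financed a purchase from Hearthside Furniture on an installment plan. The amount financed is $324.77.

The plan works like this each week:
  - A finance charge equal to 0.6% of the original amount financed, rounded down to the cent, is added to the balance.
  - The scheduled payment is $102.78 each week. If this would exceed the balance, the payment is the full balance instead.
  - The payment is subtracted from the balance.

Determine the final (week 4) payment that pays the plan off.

$24.19

# | Opening | Interest | Payment | End bal
1 | $324.77 | $1.94 | $102.78 | $223.93
2 | $223.93 | $1.94 | $102.78 | $123.09
3 | $123.09 | $1.94 | $102.78 | $22.25
4 | $22.25 | $1.94 | $24.19 | $0.00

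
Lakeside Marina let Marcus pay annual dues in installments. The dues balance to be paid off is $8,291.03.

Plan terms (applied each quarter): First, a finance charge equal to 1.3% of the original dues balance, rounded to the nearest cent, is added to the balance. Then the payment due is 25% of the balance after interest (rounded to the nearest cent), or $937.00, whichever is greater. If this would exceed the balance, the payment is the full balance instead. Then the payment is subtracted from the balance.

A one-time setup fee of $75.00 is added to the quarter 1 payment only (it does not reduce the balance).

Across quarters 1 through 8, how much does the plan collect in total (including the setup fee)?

Quarter 1: opening $8,291.03; interest $107.78 → $8,398.81; payment $2,099.70 (+ $75.00 fee); balance $6,299.11
Quarter 2: opening $6,299.11; interest $107.78 → $6,406.89; payment $1,601.72; balance $4,805.17
Quarter 3: opening $4,805.17; interest $107.78 → $4,912.95; payment $1,228.24; balance $3,684.71
Quarter 4: opening $3,684.71; interest $107.78 → $3,792.49; payment $948.12; balance $2,844.37
Quarter 5: opening $2,844.37; interest $107.78 → $2,952.15; payment $937.00; balance $2,015.15
Quarter 6: opening $2,015.15; interest $107.78 → $2,122.93; payment $937.00; balance $1,185.93
Quarter 7: opening $1,185.93; interest $107.78 → $1,293.71; payment $937.00; balance $356.71
Quarter 8: opening $356.71; interest $107.78 → $464.49; payment $464.49; balance $0.00
Total paid: $9,228.27

$9,228.27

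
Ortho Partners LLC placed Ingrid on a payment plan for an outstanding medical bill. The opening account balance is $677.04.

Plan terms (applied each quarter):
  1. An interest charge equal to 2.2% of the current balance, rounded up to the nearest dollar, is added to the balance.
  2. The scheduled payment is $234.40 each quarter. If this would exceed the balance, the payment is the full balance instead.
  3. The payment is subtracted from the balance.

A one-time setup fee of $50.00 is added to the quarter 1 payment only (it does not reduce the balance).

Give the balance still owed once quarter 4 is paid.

$0.00

# | Opening | Interest | Payment | Fee | End bal
1 | $677.04 | $15.00 | $234.40 | $50.00 | $457.64
2 | $457.64 | $11.00 | $234.40 | — | $234.24
3 | $234.24 | $6.00 | $234.40 | — | $5.84
4 | $5.84 | $1.00 | $6.84 | — | $0.00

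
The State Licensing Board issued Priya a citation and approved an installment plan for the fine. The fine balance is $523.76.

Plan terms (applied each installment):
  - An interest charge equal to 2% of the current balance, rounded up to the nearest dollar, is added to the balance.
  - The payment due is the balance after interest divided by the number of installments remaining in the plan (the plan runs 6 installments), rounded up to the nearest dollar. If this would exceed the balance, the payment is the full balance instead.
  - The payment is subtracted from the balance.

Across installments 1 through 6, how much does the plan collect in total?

$563.76

Installment 1: opening $523.76; interest $11.00 → $534.76; payment $90.00; balance $444.76
Installment 2: opening $444.76; interest $9.00 → $453.76; payment $91.00; balance $362.76
Installment 3: opening $362.76; interest $8.00 → $370.76; payment $93.00; balance $277.76
Installment 4: opening $277.76; interest $6.00 → $283.76; payment $95.00; balance $188.76
Installment 5: opening $188.76; interest $4.00 → $192.76; payment $97.00; balance $95.76
Installment 6: opening $95.76; interest $2.00 → $97.76; payment $97.76; balance $0.00
Total paid: $563.76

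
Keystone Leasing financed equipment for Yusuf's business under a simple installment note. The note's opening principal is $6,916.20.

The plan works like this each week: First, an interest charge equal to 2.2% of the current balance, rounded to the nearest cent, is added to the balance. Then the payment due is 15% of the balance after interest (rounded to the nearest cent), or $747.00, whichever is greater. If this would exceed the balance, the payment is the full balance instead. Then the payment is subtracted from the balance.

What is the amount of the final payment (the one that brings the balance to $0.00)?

Week 1: opening $6,916.20; interest $152.16 → $7,068.36; payment $1,060.25; balance $6,008.11
Week 2: opening $6,008.11; interest $132.18 → $6,140.29; payment $921.04; balance $5,219.25
Week 3: opening $5,219.25; interest $114.82 → $5,334.07; payment $800.11; balance $4,533.96
Week 4: opening $4,533.96; interest $99.75 → $4,633.71; payment $747.00; balance $3,886.71
Week 5: opening $3,886.71; interest $85.51 → $3,972.22; payment $747.00; balance $3,225.22
Week 6: opening $3,225.22; interest $70.95 → $3,296.17; payment $747.00; balance $2,549.17
Week 7: opening $2,549.17; interest $56.08 → $2,605.25; payment $747.00; balance $1,858.25
Week 8: opening $1,858.25; interest $40.88 → $1,899.13; payment $747.00; balance $1,152.13
Week 9: opening $1,152.13; interest $25.35 → $1,177.48; payment $747.00; balance $430.48
Week 10: opening $430.48; interest $9.47 → $439.95; payment $439.95; balance $0.00

$439.95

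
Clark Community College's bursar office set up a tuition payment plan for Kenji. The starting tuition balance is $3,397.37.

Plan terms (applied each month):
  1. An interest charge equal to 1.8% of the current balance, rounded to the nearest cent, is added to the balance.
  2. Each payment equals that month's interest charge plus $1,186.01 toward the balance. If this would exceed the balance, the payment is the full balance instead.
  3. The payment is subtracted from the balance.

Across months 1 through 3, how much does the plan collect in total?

Month 1: $3,397.37 +$61.15 interest = $3,458.52; pay $1,247.16 → $2,211.36
Month 2: $2,211.36 +$39.80 interest = $2,251.16; pay $1,225.81 → $1,025.35
Month 3: $1,025.35 +$18.46 interest = $1,043.81; pay $1,043.81 → $0.00
Total paid: $3,516.78

$3,516.78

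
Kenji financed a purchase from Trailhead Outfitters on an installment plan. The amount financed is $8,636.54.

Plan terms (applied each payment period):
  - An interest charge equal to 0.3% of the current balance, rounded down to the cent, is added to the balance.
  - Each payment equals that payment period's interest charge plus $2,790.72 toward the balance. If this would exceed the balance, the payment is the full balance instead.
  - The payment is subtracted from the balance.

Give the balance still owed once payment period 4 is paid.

Payment period 1: opening $8,636.54; interest $25.90 → $8,662.44; payment $2,816.62; balance $5,845.82
Payment period 2: opening $5,845.82; interest $17.53 → $5,863.35; payment $2,808.25; balance $3,055.10
Payment period 3: opening $3,055.10; interest $9.16 → $3,064.26; payment $2,799.88; balance $264.38
Payment period 4: opening $264.38; interest $0.79 → $265.17; payment $265.17; balance $0.00

$0.00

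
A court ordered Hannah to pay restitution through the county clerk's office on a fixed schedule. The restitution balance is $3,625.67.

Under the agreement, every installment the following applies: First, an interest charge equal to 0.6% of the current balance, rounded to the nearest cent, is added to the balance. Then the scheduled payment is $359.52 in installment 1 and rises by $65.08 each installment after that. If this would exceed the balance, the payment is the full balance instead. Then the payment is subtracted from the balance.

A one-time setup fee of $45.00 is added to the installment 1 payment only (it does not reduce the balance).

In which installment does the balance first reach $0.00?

# | Opening | Interest | Payment | Fee | End bal
1 | $3,625.67 | $21.75 | $359.52 | $45.00 | $3,287.90
2 | $3,287.90 | $19.73 | $424.60 | — | $2,883.03
3 | $2,883.03 | $17.30 | $489.68 | — | $2,410.65
4 | $2,410.65 | $14.46 | $554.76 | — | $1,870.35
5 | $1,870.35 | $11.22 | $619.84 | — | $1,261.73
6 | $1,261.73 | $7.57 | $684.92 | — | $584.38
7 | $584.38 | $3.51 | $587.89 | — | $0.00
Balance reaches $0.00 in installment 7.

7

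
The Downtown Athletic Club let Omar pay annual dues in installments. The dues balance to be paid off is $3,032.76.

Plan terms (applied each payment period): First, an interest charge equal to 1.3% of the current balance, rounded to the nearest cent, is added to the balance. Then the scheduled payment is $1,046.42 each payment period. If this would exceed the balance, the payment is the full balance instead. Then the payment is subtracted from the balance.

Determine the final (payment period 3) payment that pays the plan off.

$1,018.76

# | Opening | Interest | Payment | End bal
1 | $3,032.76 | $39.43 | $1,046.42 | $2,025.77
2 | $2,025.77 | $26.34 | $1,046.42 | $1,005.69
3 | $1,005.69 | $13.07 | $1,018.76 | $0.00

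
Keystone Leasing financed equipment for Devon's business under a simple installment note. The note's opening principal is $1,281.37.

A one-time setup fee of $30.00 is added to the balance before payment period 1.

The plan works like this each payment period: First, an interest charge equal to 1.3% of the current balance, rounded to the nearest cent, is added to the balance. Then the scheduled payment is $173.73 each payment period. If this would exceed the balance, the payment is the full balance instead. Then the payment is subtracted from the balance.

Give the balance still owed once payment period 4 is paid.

$672.32

Payment period 1: opening $1,311.37; interest $17.05 → $1,328.42; payment $173.73; balance $1,154.69
Payment period 2: opening $1,154.69; interest $15.01 → $1,169.70; payment $173.73; balance $995.97
Payment period 3: opening $995.97; interest $12.95 → $1,008.92; payment $173.73; balance $835.19
Payment period 4: opening $835.19; interest $10.86 → $846.05; payment $173.73; balance $672.32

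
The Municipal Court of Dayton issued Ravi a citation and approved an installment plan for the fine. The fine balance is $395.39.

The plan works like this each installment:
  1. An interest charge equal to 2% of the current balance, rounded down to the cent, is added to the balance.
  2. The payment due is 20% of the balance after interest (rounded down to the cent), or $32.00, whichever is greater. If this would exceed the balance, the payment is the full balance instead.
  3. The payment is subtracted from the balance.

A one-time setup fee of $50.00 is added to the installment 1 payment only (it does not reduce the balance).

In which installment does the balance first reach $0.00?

10

Installment 1: opening $395.39; interest $7.90 → $403.29; payment $80.65 (+ $50.00 fee); balance $322.64
Installment 2: opening $322.64; interest $6.45 → $329.09; payment $65.81; balance $263.28
Installment 3: opening $263.28; interest $5.26 → $268.54; payment $53.70; balance $214.84
Installment 4: opening $214.84; interest $4.29 → $219.13; payment $43.82; balance $175.31
Installment 5: opening $175.31; interest $3.50 → $178.81; payment $35.76; balance $143.05
Installment 6: opening $143.05; interest $2.86 → $145.91; payment $32.00; balance $113.91
Installment 7: opening $113.91; interest $2.27 → $116.18; payment $32.00; balance $84.18
Installment 8: opening $84.18; interest $1.68 → $85.86; payment $32.00; balance $53.86
Installment 9: opening $53.86; interest $1.07 → $54.93; payment $32.00; balance $22.93
Installment 10: opening $22.93; interest $0.45 → $23.38; payment $23.38; balance $0.00
Balance reaches $0.00 in installment 10.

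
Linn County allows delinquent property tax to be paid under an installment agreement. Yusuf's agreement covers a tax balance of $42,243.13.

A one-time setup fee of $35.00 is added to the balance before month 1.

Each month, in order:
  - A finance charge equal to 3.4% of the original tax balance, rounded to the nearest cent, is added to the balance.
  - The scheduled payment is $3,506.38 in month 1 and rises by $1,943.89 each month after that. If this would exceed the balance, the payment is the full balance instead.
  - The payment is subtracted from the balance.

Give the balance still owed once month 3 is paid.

$30,236.13

Month 1: opening $42,278.13; interest $1,436.27 → $43,714.40; payment $3,506.38; balance $40,208.02
Month 2: opening $40,208.02; interest $1,436.27 → $41,644.29; payment $5,450.27; balance $36,194.02
Month 3: opening $36,194.02; interest $1,436.27 → $37,630.29; payment $7,394.16; balance $30,236.13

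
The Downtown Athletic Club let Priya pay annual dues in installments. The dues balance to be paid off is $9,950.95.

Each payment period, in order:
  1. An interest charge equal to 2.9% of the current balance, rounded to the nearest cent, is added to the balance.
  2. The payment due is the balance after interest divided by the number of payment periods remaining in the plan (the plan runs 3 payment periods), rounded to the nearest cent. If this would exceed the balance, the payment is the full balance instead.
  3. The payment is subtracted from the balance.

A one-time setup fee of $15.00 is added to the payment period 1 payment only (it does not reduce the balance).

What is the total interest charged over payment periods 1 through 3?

$588.39

# | Opening | Interest | Payment | Fee | End bal
1 | $9,950.95 | $288.58 | $3,413.18 | $15.00 | $6,826.35
2 | $6,826.35 | $197.96 | $3,512.16 | — | $3,512.15
3 | $3,512.15 | $101.85 | $3,614.00 | — | $0.00
Total interest: $288.58 + $197.96 + $101.85 = $588.39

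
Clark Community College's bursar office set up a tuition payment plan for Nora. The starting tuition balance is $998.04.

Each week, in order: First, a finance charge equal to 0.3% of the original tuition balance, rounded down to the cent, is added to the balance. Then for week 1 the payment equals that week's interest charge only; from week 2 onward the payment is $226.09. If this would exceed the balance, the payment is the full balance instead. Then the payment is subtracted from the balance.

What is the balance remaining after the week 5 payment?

# | Opening | Interest | Payment | End bal
1 | $998.04 | $2.99 | $2.99 | $998.04
2 | $998.04 | $2.99 | $226.09 | $774.94
3 | $774.94 | $2.99 | $226.09 | $551.84
4 | $551.84 | $2.99 | $226.09 | $328.74
5 | $328.74 | $2.99 | $226.09 | $105.64

$105.64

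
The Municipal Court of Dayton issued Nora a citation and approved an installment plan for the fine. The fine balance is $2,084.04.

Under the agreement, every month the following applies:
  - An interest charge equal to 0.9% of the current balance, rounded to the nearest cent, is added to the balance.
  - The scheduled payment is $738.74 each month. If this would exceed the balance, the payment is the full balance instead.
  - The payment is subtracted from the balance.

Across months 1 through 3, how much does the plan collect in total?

Month 1: opening $2,084.04; interest $18.76 → $2,102.80; payment $738.74; balance $1,364.06
Month 2: opening $1,364.06; interest $12.28 → $1,376.34; payment $738.74; balance $637.60
Month 3: opening $637.60; interest $5.74 → $643.34; payment $643.34; balance $0.00
Total paid: $2,120.82

$2,120.82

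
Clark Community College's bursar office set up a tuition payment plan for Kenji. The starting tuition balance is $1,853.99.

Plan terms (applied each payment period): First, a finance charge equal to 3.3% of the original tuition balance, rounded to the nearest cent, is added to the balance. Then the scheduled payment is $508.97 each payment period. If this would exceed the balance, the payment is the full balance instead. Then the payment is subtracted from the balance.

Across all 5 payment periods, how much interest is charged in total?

# | Opening | Interest | Payment | End bal
1 | $1,853.99 | $61.18 | $508.97 | $1,406.20
2 | $1,406.20 | $61.18 | $508.97 | $958.41
3 | $958.41 | $61.18 | $508.97 | $510.62
4 | $510.62 | $61.18 | $508.97 | $62.83
5 | $62.83 | $61.18 | $124.01 | $0.00
Total interest: $61.18 + $61.18 + $61.18 + $61.18 + $61.18 = $305.90

$305.90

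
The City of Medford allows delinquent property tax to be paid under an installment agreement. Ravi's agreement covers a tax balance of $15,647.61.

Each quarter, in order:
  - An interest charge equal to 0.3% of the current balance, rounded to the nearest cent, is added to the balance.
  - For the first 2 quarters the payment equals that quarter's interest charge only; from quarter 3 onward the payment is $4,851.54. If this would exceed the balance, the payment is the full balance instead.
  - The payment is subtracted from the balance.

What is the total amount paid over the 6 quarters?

$15,842.60

Quarter 1: opening $15,647.61; interest $46.94 → $15,694.55; payment $46.94; balance $15,647.61
Quarter 2: opening $15,647.61; interest $46.94 → $15,694.55; payment $46.94; balance $15,647.61
Quarter 3: opening $15,647.61; interest $46.94 → $15,694.55; payment $4,851.54; balance $10,843.01
Quarter 4: opening $10,843.01; interest $32.53 → $10,875.54; payment $4,851.54; balance $6,024.00
Quarter 5: opening $6,024.00; interest $18.07 → $6,042.07; payment $4,851.54; balance $1,190.53
Quarter 6: opening $1,190.53; interest $3.57 → $1,194.10; payment $1,194.10; balance $0.00
Total paid: $15,842.60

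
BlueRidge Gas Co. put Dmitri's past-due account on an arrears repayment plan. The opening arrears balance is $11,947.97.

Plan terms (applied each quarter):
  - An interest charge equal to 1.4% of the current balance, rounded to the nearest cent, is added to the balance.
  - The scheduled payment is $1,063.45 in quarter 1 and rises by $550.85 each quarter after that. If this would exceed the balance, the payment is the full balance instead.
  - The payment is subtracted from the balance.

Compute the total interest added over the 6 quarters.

$656.02

Quarter 1: $11,947.97 +$167.27 interest = $12,115.24; pay $1,063.45 → $11,051.79
Quarter 2: $11,051.79 +$154.73 interest = $11,206.52; pay $1,614.30 → $9,592.22
Quarter 3: $9,592.22 +$134.29 interest = $9,726.51; pay $2,165.15 → $7,561.36
Quarter 4: $7,561.36 +$105.86 interest = $7,667.22; pay $2,716.00 → $4,951.22
Quarter 5: $4,951.22 +$69.32 interest = $5,020.54; pay $3,266.85 → $1,753.69
Quarter 6: $1,753.69 +$24.55 interest = $1,778.24; pay $1,778.24 → $0.00
Total interest: $167.27 + $154.73 + $134.29 + $105.86 + $69.32 + $24.55 = $656.02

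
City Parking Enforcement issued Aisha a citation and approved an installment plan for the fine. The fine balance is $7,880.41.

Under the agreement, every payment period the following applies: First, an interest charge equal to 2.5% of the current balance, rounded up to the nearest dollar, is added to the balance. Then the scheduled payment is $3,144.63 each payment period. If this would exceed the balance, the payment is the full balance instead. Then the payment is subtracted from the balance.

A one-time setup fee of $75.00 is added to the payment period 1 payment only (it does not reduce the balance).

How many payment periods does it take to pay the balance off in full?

3

Payment period 1: opening $7,880.41; interest $198.00 → $8,078.41; payment $3,144.63 (+ $75.00 fee); balance $4,933.78
Payment period 2: opening $4,933.78; interest $124.00 → $5,057.78; payment $3,144.63; balance $1,913.15
Payment period 3: opening $1,913.15; interest $48.00 → $1,961.15; payment $1,961.15; balance $0.00
Balance reaches $0.00 in payment period 3.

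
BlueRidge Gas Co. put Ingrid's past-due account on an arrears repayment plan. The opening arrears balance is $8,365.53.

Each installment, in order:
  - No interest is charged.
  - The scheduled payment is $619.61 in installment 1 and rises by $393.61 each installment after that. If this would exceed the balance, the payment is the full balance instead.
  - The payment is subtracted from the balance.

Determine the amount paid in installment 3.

Installment 1: $8,365.53 − $619.61 → $7,745.92
Installment 2: $7,745.92 − $1,013.22 → $6,732.70
Installment 3: $6,732.70 − $1,406.83 → $5,325.87

$1,406.83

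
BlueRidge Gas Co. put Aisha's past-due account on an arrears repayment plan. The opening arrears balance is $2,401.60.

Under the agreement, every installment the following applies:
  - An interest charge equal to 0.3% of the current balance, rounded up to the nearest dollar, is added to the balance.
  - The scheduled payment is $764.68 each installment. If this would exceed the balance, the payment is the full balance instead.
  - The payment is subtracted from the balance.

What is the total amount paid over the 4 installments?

$2,418.60

# | Opening | Interest | Payment | End bal
1 | $2,401.60 | $8.00 | $764.68 | $1,644.92
2 | $1,644.92 | $5.00 | $764.68 | $885.24
3 | $885.24 | $3.00 | $764.68 | $123.56
4 | $123.56 | $1.00 | $124.56 | $0.00
Total paid: $2,418.60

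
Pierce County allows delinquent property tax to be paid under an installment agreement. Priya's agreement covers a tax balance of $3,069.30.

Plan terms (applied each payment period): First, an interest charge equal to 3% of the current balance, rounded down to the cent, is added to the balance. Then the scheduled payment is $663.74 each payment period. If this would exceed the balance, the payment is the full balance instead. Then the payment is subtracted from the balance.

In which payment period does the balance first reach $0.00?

Payment period 1: opening $3,069.30; interest $92.07 → $3,161.37; payment $663.74; balance $2,497.63
Payment period 2: opening $2,497.63; interest $74.92 → $2,572.55; payment $663.74; balance $1,908.81
Payment period 3: opening $1,908.81; interest $57.26 → $1,966.07; payment $663.74; balance $1,302.33
Payment period 4: opening $1,302.33; interest $39.06 → $1,341.39; payment $663.74; balance $677.65
Payment period 5: opening $677.65; interest $20.32 → $697.97; payment $663.74; balance $34.23
Payment period 6: opening $34.23; interest $1.02 → $35.25; payment $35.25; balance $0.00
Balance reaches $0.00 in payment period 6.

6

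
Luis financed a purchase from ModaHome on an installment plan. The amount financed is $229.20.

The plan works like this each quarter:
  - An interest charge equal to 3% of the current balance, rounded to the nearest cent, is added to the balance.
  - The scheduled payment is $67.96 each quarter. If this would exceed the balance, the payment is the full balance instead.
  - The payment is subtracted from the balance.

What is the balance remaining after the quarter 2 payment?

$105.20

Quarter 1: opening $229.20; interest $6.88 → $236.08; payment $67.96; balance $168.12
Quarter 2: opening $168.12; interest $5.04 → $173.16; payment $67.96; balance $105.20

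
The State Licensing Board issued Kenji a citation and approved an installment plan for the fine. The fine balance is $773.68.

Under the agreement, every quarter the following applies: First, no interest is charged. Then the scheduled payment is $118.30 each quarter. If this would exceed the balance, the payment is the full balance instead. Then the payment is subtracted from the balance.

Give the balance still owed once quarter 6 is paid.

Quarter 1: opening $773.68; payment $118.30; balance $655.38
Quarter 2: opening $655.38; payment $118.30; balance $537.08
Quarter 3: opening $537.08; payment $118.30; balance $418.78
Quarter 4: opening $418.78; payment $118.30; balance $300.48
Quarter 5: opening $300.48; payment $118.30; balance $182.18
Quarter 6: opening $182.18; payment $118.30; balance $63.88

$63.88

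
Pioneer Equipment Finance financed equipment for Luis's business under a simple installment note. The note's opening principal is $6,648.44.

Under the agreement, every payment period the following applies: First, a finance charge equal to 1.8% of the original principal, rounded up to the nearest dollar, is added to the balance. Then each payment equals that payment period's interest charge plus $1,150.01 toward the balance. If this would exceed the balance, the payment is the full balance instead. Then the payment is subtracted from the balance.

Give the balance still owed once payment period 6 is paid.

Payment period 1: $6,648.44 +$120.00 interest = $6,768.44; pay $1,270.01 → $5,498.43
Payment period 2: $5,498.43 +$120.00 interest = $5,618.43; pay $1,270.01 → $4,348.42
Payment period 3: $4,348.42 +$120.00 interest = $4,468.42; pay $1,270.01 → $3,198.41
Payment period 4: $3,198.41 +$120.00 interest = $3,318.41; pay $1,270.01 → $2,048.40
Payment period 5: $2,048.40 +$120.00 interest = $2,168.40; pay $1,270.01 → $898.39
Payment period 6: $898.39 +$120.00 interest = $1,018.39; pay $1,018.39 → $0.00

$0.00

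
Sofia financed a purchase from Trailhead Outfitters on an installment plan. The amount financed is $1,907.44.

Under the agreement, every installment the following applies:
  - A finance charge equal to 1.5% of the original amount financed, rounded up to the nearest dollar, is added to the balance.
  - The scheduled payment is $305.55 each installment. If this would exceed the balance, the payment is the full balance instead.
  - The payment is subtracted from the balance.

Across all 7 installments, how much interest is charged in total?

$203.00

# | Opening | Interest | Payment | End bal
1 | $1,907.44 | $29.00 | $305.55 | $1,630.89
2 | $1,630.89 | $29.00 | $305.55 | $1,354.34
3 | $1,354.34 | $29.00 | $305.55 | $1,077.79
4 | $1,077.79 | $29.00 | $305.55 | $801.24
5 | $801.24 | $29.00 | $305.55 | $524.69
6 | $524.69 | $29.00 | $305.55 | $248.14
7 | $248.14 | $29.00 | $277.14 | $0.00
Total interest: $29.00 + $29.00 + $29.00 + $29.00 + $29.00 + $29.00 + $29.00 = $203.00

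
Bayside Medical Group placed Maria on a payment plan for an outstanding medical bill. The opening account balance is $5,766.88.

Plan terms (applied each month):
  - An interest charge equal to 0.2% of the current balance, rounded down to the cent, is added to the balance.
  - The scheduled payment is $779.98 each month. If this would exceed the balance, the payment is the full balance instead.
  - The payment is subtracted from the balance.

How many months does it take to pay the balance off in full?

Month 1: $5,766.88 +$11.53 interest = $5,778.41; pay $779.98 → $4,998.43
Month 2: $4,998.43 +$9.99 interest = $5,008.42; pay $779.98 → $4,228.44
Month 3: $4,228.44 +$8.45 interest = $4,236.89; pay $779.98 → $3,456.91
Month 4: $3,456.91 +$6.91 interest = $3,463.82; pay $779.98 → $2,683.84
Month 5: $2,683.84 +$5.36 interest = $2,689.20; pay $779.98 → $1,909.22
Month 6: $1,909.22 +$3.81 interest = $1,913.03; pay $779.98 → $1,133.05
Month 7: $1,133.05 +$2.26 interest = $1,135.31; pay $779.98 → $355.33
Month 8: $355.33 +$0.71 interest = $356.04; pay $356.04 → $0.00
Balance reaches $0.00 in month 8.

8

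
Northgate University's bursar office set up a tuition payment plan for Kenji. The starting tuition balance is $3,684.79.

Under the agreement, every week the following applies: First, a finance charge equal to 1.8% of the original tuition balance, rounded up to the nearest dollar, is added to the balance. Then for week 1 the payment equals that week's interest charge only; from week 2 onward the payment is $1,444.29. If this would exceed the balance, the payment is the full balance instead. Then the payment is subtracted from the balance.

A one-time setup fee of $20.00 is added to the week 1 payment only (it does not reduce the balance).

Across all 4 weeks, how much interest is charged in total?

Week 1: opening $3,684.79; interest $67.00 → $3,751.79; payment $67.00 (+ $20.00 fee); balance $3,684.79
Week 2: opening $3,684.79; interest $67.00 → $3,751.79; payment $1,444.29; balance $2,307.50
Week 3: opening $2,307.50; interest $67.00 → $2,374.50; payment $1,444.29; balance $930.21
Week 4: opening $930.21; interest $67.00 → $997.21; payment $997.21; balance $0.00
Total interest: $67.00 + $67.00 + $67.00 + $67.00 = $268.00

$268.00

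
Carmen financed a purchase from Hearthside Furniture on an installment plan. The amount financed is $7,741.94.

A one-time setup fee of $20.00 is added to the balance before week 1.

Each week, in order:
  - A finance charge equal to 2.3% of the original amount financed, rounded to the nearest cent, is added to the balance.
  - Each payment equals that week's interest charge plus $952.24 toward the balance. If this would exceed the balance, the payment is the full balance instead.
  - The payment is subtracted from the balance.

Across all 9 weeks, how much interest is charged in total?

# | Opening | Interest | Payment | End bal
1 | $7,761.94 | $178.06 | $1,130.30 | $6,809.70
2 | $6,809.70 | $178.06 | $1,130.30 | $5,857.46
3 | $5,857.46 | $178.06 | $1,130.30 | $4,905.22
4 | $4,905.22 | $178.06 | $1,130.30 | $3,952.98
5 | $3,952.98 | $178.06 | $1,130.30 | $3,000.74
6 | $3,000.74 | $178.06 | $1,130.30 | $2,048.50
7 | $2,048.50 | $178.06 | $1,130.30 | $1,096.26
8 | $1,096.26 | $178.06 | $1,130.30 | $144.02
9 | $144.02 | $178.06 | $322.08 | $0.00
Total interest: $178.06 + $178.06 + $178.06 + $178.06 + $178.06 + $178.06 + $178.06 + $178.06 + $178.06 = $1,602.54

$1,602.54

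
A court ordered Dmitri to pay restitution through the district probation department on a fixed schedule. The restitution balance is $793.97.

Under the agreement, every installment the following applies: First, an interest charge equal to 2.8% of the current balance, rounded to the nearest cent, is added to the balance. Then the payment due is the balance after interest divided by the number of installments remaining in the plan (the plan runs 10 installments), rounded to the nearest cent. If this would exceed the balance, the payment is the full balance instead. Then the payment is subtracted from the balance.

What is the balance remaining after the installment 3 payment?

$603.78

# | Opening | Interest | Payment | End bal
1 | $793.97 | $22.23 | $81.62 | $734.58
2 | $734.58 | $20.57 | $83.91 | $671.24
3 | $671.24 | $18.79 | $86.25 | $603.78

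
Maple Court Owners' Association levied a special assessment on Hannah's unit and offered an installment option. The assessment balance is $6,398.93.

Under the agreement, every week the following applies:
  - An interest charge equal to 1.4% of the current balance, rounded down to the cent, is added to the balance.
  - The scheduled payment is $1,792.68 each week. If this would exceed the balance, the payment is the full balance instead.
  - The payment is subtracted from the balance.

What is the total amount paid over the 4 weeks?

Week 1: opening $6,398.93; interest $89.58 → $6,488.51; payment $1,792.68; balance $4,695.83
Week 2: opening $4,695.83; interest $65.74 → $4,761.57; payment $1,792.68; balance $2,968.89
Week 3: opening $2,968.89; interest $41.56 → $3,010.45; payment $1,792.68; balance $1,217.77
Week 4: opening $1,217.77; interest $17.04 → $1,234.81; payment $1,234.81; balance $0.00
Total paid: $6,612.85

$6,612.85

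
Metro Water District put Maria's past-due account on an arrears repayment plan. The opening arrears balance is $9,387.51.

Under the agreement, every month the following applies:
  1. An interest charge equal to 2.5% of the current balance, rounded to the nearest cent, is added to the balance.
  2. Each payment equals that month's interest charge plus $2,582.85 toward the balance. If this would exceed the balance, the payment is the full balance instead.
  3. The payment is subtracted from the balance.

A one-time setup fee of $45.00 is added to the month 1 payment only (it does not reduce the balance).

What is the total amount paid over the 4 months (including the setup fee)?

Month 1: opening $9,387.51; interest $234.69 → $9,622.20; payment $2,817.54 (+ $45.00 fee); balance $6,804.66
Month 2: opening $6,804.66; interest $170.12 → $6,974.78; payment $2,752.97; balance $4,221.81
Month 3: opening $4,221.81; interest $105.55 → $4,327.36; payment $2,688.40; balance $1,638.96
Month 4: opening $1,638.96; interest $40.97 → $1,679.93; payment $1,679.93; balance $0.00
Total paid: $9,983.84

$9,983.84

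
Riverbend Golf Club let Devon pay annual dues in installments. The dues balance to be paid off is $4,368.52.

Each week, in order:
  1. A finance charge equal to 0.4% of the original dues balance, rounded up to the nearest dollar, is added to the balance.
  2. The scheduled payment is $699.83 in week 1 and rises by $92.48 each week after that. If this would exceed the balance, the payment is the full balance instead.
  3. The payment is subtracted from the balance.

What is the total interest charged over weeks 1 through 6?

Week 1: $4,368.52 +$18.00 interest = $4,386.52; pay $699.83 → $3,686.69
Week 2: $3,686.69 +$18.00 interest = $3,704.69; pay $792.31 → $2,912.38
Week 3: $2,912.38 +$18.00 interest = $2,930.38; pay $884.79 → $2,045.59
Week 4: $2,045.59 +$18.00 interest = $2,063.59; pay $977.27 → $1,086.32
Week 5: $1,086.32 +$18.00 interest = $1,104.32; pay $1,069.75 → $34.57
Week 6: $34.57 +$18.00 interest = $52.57; pay $52.57 → $0.00
Total interest: $18.00 + $18.00 + $18.00 + $18.00 + $18.00 + $18.00 = $108.00

$108.00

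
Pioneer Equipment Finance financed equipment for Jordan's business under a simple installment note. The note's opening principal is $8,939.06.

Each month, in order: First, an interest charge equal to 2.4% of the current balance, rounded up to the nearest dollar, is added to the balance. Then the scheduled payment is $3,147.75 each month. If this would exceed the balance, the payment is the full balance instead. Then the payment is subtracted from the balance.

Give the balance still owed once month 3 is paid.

Month 1: $8,939.06 +$215.00 interest = $9,154.06; pay $3,147.75 → $6,006.31
Month 2: $6,006.31 +$145.00 interest = $6,151.31; pay $3,147.75 → $3,003.56
Month 3: $3,003.56 +$73.00 interest = $3,076.56; pay $3,076.56 → $0.00

$0.00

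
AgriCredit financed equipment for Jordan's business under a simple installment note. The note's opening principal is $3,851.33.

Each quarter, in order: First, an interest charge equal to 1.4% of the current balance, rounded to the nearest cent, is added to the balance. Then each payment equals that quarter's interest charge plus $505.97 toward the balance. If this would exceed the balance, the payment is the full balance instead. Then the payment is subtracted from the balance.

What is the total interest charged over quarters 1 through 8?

Quarter 1: opening $3,851.33; interest $53.92 → $3,905.25; payment $559.89; balance $3,345.36
Quarter 2: opening $3,345.36; interest $46.84 → $3,392.20; payment $552.81; balance $2,839.39
Quarter 3: opening $2,839.39; interest $39.75 → $2,879.14; payment $545.72; balance $2,333.42
Quarter 4: opening $2,333.42; interest $32.67 → $2,366.09; payment $538.64; balance $1,827.45
Quarter 5: opening $1,827.45; interest $25.58 → $1,853.03; payment $531.55; balance $1,321.48
Quarter 6: opening $1,321.48; interest $18.50 → $1,339.98; payment $524.47; balance $815.51
Quarter 7: opening $815.51; interest $11.42 → $826.93; payment $517.39; balance $309.54
Quarter 8: opening $309.54; interest $4.33 → $313.87; payment $313.87; balance $0.00
Total interest: $53.92 + $46.84 + $39.75 + $32.67 + $25.58 + $18.50 + $11.42 + $4.33 = $233.01

$233.01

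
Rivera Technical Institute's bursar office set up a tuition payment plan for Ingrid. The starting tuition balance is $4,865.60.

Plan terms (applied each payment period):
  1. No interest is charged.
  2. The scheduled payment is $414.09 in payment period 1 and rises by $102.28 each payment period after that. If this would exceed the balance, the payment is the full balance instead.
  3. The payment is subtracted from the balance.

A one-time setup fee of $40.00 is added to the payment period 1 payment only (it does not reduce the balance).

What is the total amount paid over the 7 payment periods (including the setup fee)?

$4,905.60

# | Opening | Payment | Fee | End bal
1 | $4,865.60 | $414.09 | $40.00 | $4,451.51
2 | $4,451.51 | $516.37 | — | $3,935.14
3 | $3,935.14 | $618.65 | — | $3,316.49
4 | $3,316.49 | $720.93 | — | $2,595.56
5 | $2,595.56 | $823.21 | — | $1,772.35
6 | $1,772.35 | $925.49 | — | $846.86
7 | $846.86 | $846.86 | — | $0.00
Total paid: $4,905.60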